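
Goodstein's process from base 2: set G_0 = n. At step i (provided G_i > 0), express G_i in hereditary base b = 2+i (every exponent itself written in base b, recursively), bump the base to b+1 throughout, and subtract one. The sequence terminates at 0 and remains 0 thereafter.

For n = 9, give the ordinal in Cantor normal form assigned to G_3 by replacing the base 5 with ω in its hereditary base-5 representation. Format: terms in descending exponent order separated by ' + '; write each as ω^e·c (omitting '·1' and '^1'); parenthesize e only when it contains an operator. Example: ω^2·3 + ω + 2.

G_0=9  [base 2] 2^(2 + 1) + 1  →[2↦3]→  3^(3 + 1) + 1 = 82  −1 ⇒ G_1=81
G_1=81  [base 3] 3^(3 + 1)  →[3↦4]→  4^(4 + 1) = 1024  −1 ⇒ G_2=1023
G_2=1023  [base 4] 3·4^4 + 3·4^3 + 3·4^2 + 3·4 + 3  →[4↦5]→  3·5^5 + 3·5^3 + 3·5^2 + 3·5 + 3 = 9843  −1 ⇒ G_3=9842

ω^ω·3 + ω^3·3 + ω^2·3 + ω·3 + 2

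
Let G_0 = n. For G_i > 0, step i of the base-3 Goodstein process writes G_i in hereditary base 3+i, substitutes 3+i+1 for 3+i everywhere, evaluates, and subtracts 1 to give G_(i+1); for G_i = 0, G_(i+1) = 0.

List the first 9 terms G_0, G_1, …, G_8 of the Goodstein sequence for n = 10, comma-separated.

base 3: 10 = 3^2 + 1; at 4: 4^2 + 1 = 17; next = 16
base 4: 16 = 4^2; at 5: 5^2 = 25; next = 24
base 5: 24 = 4·5 + 4; at 6: 4·6 + 4 = 28; next = 27
base 6: 27 = 4·6 + 3; at 7: 4·7 + 3 = 31; next = 30
base 7: 30 = 4·7 + 2; at 8: 4·8 + 2 = 34; next = 33
base 8: 33 = 4·8 + 1; at 9: 4·9 + 1 = 37; next = 36
base 9: 36 = 4·9; at 10: 4·10 = 40; next = 39
base 10: 39 = 3·10 + 9; at 11: 3·11 + 9 = 42; next = 41

10, 16, 24, 27, 30, 33, 36, 39, 41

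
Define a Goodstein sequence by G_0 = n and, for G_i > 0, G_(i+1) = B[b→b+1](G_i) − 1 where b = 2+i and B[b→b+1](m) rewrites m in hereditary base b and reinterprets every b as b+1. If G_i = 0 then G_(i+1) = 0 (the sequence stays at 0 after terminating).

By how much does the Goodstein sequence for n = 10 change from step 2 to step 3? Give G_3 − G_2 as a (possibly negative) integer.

14600

10 —HB2→ 2^(2 + 1) + 2 —bump→ 3^(3 + 1) + 3 = 84 —(−1)→ 83
83 —HB3→ 3^(3 + 1) + 2 —bump→ 4^(4 + 1) + 2 = 1026 —(−1)→ 1025
1025 —HB4→ 4^(4 + 1) + 1 —bump→ 5^(5 + 1) + 1 = 15626 —(−1)→ 15625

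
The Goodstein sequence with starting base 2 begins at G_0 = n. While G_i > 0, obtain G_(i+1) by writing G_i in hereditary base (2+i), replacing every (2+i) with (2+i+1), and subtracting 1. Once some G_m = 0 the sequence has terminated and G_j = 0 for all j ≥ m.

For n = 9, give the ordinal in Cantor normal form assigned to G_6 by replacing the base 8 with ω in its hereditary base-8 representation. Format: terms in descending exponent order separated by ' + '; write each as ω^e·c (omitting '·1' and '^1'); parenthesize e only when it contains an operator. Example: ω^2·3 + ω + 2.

ω^ω·3 + ω^3·3 + ω^2·3 + ω·2 + 7

i=0: 9 = 2^(2 + 1) + 1 (b=2); 2→3: 3^(3 + 1) + 1 = 82; 82−1 = 81
i=1: 81 = 3^(3 + 1) (b=3); 3→4: 4^(4 + 1) = 1024; 1024−1 = 1023
i=2: 1023 = 3·4^4 + 3·4^3 + 3·4^2 + 3·4 + 3 (b=4); 4→5: 3·5^5 + 3·5^3 + 3·5^2 + 3·5 + 3 = 9843; 9843−1 = 9842
i=3: 9842 = 3·5^5 + 3·5^3 + 3·5^2 + 3·5 + 2 (b=5); 5→6: 3·6^6 + 3·6^3 + 3·6^2 + 3·6 + 2 = 140744; 140744−1 = 140743
i=4: 140743 = 3·6^6 + 3·6^3 + 3·6^2 + 3·6 + 1 (b=6); 6→7: 3·7^7 + 3·7^3 + 3·7^2 + 3·7 + 1 = 2471827; 2471827−1 = 2471826
i=5: 2471826 = 3·7^7 + 3·7^3 + 3·7^2 + 3·7 (b=7); 7→8: 3·8^8 + 3·8^3 + 3·8^2 + 3·8 = 50333400; 50333400−1 = 50333399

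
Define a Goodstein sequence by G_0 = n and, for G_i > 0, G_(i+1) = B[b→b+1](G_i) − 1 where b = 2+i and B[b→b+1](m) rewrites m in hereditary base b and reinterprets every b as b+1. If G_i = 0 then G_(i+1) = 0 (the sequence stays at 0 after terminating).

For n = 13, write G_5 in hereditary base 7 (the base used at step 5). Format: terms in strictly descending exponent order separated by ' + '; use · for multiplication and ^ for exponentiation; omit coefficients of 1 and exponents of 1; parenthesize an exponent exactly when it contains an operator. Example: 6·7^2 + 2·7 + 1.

13 —HB2→ 2^(2 + 1) + 2^2 + 1 —bump→ 3^(3 + 1) + 3^3 + 1 = 109 —(−1)→ 108
108 —HB3→ 3^(3 + 1) + 3^3 —bump→ 4^(4 + 1) + 4^4 = 1280 —(−1)→ 1279
1279 —HB4→ 4^(4 + 1) + 3·4^3 + 3·4^2 + 3·4 + 3 —bump→ 5^(5 + 1) + 3·5^3 + 3·5^2 + 3·5 + 3 = 16093 —(−1)→ 16092
16092 —HB5→ 5^(5 + 1) + 3·5^3 + 3·5^2 + 3·5 + 2 —bump→ 6^(6 + 1) + 3·6^3 + 3·6^2 + 3·6 + 2 = 280712 —(−1)→ 280711
280711 —HB6→ 6^(6 + 1) + 3·6^3 + 3·6^2 + 3·6 + 1 —bump→ 7^(7 + 1) + 3·7^3 + 3·7^2 + 3·7 + 1 = 5765999 —(−1)→ 5765998
5765998 —HB7→ 7^(7 + 1) + 3·7^3 + 3·7^2 + 3·7 —bump→ 8^(8 + 1) + 3·8^3 + 3·8^2 + 3·8 = 134219480 —(−1)→ 134219479

7^(7 + 1) + 3·7^3 + 3·7^2 + 3·7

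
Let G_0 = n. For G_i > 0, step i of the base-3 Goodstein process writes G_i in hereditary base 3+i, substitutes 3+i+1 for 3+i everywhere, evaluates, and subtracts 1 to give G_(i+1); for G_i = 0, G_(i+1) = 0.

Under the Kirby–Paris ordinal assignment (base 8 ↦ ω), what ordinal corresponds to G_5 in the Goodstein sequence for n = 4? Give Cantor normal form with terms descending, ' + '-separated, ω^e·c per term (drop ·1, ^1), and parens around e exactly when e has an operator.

step 0: 4 = 3 + 1; sub 4 for 3: 4 + 1; = 5; G_1 = 5−1 = 4
step 1: 4 = 4; sub 5 for 4: 5; = 5; G_2 = 5−1 = 4
step 2: 4 = 4; sub 6 for 5: 4; = 4; G_3 = 4−1 = 3
step 3: 3 = 3; sub 7 for 6: 3; = 3; G_4 = 3−1 = 2
step 4: 2 = 2; sub 8 for 7: 2; = 2; G_5 = 2−1 = 1
step 5: 1 = 1; sub 9 for 8: 1; = 1; G_6 = 1−1 = 0

1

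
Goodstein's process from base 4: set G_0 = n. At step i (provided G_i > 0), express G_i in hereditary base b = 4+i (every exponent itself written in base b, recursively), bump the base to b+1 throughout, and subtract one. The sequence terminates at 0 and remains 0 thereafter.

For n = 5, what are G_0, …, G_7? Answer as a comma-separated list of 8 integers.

5, 5, 5, 4, 3, 2, 1, 0

G_0=5  [base 4] 4 + 1  →[4↦5]→  5 + 1 = 6  −1 ⇒ G_1=5
G_1=5  [base 5] 5  →[5↦6]→  6 = 6  −1 ⇒ G_2=5
G_2=5  [base 6] 5  →[6↦7]→  5 = 5  −1 ⇒ G_3=4
G_3=4  [base 7] 4  →[7↦8]→  4 = 4  −1 ⇒ G_4=3
G_4=3  [base 8] 3  →[8↦9]→  3 = 3  −1 ⇒ G_5=2
G_5=2  [base 9] 2  →[9↦10]→  2 = 2  −1 ⇒ G_6=1
G_6=1  [base 10] 1  →[10↦11]→  1 = 1  −1 ⇒ G_7=0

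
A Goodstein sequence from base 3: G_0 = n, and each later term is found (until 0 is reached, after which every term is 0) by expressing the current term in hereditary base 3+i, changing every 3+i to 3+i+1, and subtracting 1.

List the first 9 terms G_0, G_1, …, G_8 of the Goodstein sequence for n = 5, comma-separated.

5, 5, 5, 5, 4, 3, 2, 1, 0

base 3: 5 = 3 + 2; at 4: 4 + 2 = 6; next = 5
base 4: 5 = 4 + 1; at 5: 5 + 1 = 6; next = 5
base 5: 5 = 5; at 6: 6 = 6; next = 5
base 6: 5 = 5; at 7: 5 = 5; next = 4
base 7: 4 = 4; at 8: 4 = 4; next = 3
base 8: 3 = 3; at 9: 3 = 3; next = 2
base 9: 2 = 2; at 10: 2 = 2; next = 1
base 10: 1 = 1; at 11: 1 = 1; next = 0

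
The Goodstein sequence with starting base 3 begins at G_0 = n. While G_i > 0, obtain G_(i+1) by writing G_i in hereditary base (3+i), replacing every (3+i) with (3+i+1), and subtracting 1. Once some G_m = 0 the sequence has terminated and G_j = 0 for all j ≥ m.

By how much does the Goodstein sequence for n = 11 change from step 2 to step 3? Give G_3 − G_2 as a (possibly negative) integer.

i=0: 11 = 3^2 + 2 (b=3); 3→4: 4^2 + 2 = 18; 18−1 = 17
i=1: 17 = 4^2 + 1 (b=4); 4→5: 5^2 + 1 = 26; 26−1 = 25
i=2: 25 = 5^2 (b=5); 5→6: 6^2 = 36; 36−1 = 35

10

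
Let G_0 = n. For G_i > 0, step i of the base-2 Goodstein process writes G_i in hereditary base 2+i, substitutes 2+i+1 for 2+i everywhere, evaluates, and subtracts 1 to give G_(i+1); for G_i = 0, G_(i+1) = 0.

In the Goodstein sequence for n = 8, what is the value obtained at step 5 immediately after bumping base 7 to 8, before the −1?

8 —HB2→ 2^(2 + 1) —bump→ 3^(3 + 1) = 81 —(−1)→ 80
80 —HB3→ 2·3^3 + 2·3^2 + 2·3 + 2 —bump→ 2·4^4 + 2·4^2 + 2·4 + 2 = 554 —(−1)→ 553
553 —HB4→ 2·4^4 + 2·4^2 + 2·4 + 1 —bump→ 2·5^5 + 2·5^2 + 2·5 + 1 = 6311 —(−1)→ 6310
6310 —HB5→ 2·5^5 + 2·5^2 + 2·5 —bump→ 2·6^6 + 2·6^2 + 2·6 = 93396 —(−1)→ 93395
93395 —HB6→ 2·6^6 + 2·6^2 + 6 + 5 —bump→ 2·7^7 + 2·7^2 + 7 + 5 = 1647196 —(−1)→ 1647195
1647195 —HB7→ 2·7^7 + 2·7^2 + 7 + 4 —bump→ 2·8^8 + 2·8^2 + 8 + 4 = 33554572 —(−1)→ 33554571

33554572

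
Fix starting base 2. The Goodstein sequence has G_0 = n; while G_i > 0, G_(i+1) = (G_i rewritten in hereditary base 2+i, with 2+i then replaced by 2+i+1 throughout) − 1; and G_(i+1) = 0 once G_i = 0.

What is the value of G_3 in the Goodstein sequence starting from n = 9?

i=0: 9 = 2^(2 + 1) + 1 (b=2); 2→3: 3^(3 + 1) + 1 = 82; 82−1 = 81
i=1: 81 = 3^(3 + 1) (b=3); 3→4: 4^(4 + 1) = 1024; 1024−1 = 1023
i=2: 1023 = 3·4^4 + 3·4^3 + 3·4^2 + 3·4 + 3 (b=4); 4→5: 3·5^5 + 3·5^3 + 3·5^2 + 3·5 + 3 = 9843; 9843−1 = 9842

9842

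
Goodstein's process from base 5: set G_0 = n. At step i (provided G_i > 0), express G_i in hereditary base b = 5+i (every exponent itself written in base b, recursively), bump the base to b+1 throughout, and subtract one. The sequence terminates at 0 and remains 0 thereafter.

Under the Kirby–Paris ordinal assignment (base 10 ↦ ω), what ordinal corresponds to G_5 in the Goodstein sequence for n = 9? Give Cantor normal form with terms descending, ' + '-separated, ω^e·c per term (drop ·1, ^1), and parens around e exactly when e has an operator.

9

step 0: 9 = 5 + 4; sub 6 for 5: 6 + 4; = 10; G_1 = 10−1 = 9
step 1: 9 = 6 + 3; sub 7 for 6: 7 + 3; = 10; G_2 = 10−1 = 9
step 2: 9 = 7 + 2; sub 8 for 7: 8 + 2; = 10; G_3 = 10−1 = 9
step 3: 9 = 8 + 1; sub 9 for 8: 9 + 1; = 10; G_4 = 10−1 = 9
step 4: 9 = 9; sub 10 for 9: 10; = 10; G_5 = 10−1 = 9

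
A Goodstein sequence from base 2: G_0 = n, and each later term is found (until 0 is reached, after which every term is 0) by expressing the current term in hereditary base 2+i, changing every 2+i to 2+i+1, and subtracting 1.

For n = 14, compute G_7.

[0] 14 ≡ 2^(2 + 1) + 2^2 + 2 (base 2). Lift 3: 111. −1: 110.
[1] 110 ≡ 3^(3 + 1) + 3^3 + 2 (base 3). Lift 4: 1282. −1: 1281.
[2] 1281 ≡ 4^(4 + 1) + 4^4 + 1 (base 4). Lift 5: 18751. −1: 18750.
[3] 18750 ≡ 5^(5 + 1) + 5^5 (base 5). Lift 6: 326592. −1: 326591.
[4] 326591 ≡ 6^(6 + 1) + 5·6^5 + 5·6^4 + 5·6^3 + 5·6^2 + 5·6 + 5 (base 6). Lift 7: 5862841. −1: 5862840.
[5] 5862840 ≡ 7^(7 + 1) + 5·7^5 + 5·7^4 + 5·7^3 + 5·7^2 + 5·7 + 4 (base 7). Lift 8: 134404972. −1: 134404971.
[6] 134404971 ≡ 8^(8 + 1) + 5·8^5 + 5·8^4 + 5·8^3 + 5·8^2 + 5·8 + 3 (base 8). Lift 9: 3487116549. −1: 3487116548.
[7] 3487116548 ≡ 9^(9 + 1) + 5·9^5 + 5·9^4 + 5·9^3 + 5·9^2 + 5·9 + 2 (base 9). Lift 10: 100000555552. −1: 100000555551.

3487116548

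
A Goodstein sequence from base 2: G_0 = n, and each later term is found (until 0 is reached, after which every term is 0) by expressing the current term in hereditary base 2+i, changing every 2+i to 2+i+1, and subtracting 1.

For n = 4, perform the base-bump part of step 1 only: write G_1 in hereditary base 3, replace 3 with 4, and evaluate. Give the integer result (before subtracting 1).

42

(0) 4|_2 = 2^2 ↦ 3^3|_3 = 27 ⇒ 26
(1) 26|_3 = 2·3^2 + 2·3 + 2 ↦ 2·4^2 + 2·4 + 2|_4 = 42 ⇒ 41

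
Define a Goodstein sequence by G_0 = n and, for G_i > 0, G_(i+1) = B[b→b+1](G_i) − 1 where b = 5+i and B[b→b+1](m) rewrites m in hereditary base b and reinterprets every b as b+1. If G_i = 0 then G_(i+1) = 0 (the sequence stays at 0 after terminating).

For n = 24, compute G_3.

(0) 24|_5 = 4·5 + 4 ↦ 4·6 + 4|_6 = 28 ⇒ 27
(1) 27|_6 = 4·6 + 3 ↦ 4·7 + 3|_7 = 31 ⇒ 30
(2) 30|_7 = 4·7 + 2 ↦ 4·8 + 2|_8 = 34 ⇒ 33
(3) 33|_8 = 4·8 + 1 ↦ 4·9 + 1|_9 = 37 ⇒ 36

33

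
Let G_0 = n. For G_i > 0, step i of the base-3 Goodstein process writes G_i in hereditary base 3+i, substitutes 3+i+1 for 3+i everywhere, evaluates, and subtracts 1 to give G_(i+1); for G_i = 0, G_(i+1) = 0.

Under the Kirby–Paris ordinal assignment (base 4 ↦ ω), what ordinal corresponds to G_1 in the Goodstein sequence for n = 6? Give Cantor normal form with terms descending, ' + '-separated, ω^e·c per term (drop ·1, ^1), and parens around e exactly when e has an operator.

ω + 3

[0] 6 ≡ 2·3 (base 3). Lift 4: 8. −1: 7.
[1] 7 ≡ 4 + 3 (base 4). Lift 5: 8. −1: 7.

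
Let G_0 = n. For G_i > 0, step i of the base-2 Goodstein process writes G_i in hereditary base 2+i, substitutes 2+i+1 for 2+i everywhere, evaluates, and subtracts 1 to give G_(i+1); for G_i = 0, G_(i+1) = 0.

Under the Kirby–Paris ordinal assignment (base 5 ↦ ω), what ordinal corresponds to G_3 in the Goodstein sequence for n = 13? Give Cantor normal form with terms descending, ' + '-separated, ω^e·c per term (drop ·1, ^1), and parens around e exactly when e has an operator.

(0) 13|_2 = 2^(2 + 1) + 2^2 + 1 ↦ 3^(3 + 1) + 3^3 + 1|_3 = 109 ⇒ 108
(1) 108|_3 = 3^(3 + 1) + 3^3 ↦ 4^(4 + 1) + 4^4|_4 = 1280 ⇒ 1279
(2) 1279|_4 = 4^(4 + 1) + 3·4^3 + 3·4^2 + 3·4 + 3 ↦ 5^(5 + 1) + 3·5^3 + 3·5^2 + 3·5 + 3|_5 = 16093 ⇒ 16092
(3) 16092|_5 = 5^(5 + 1) + 3·5^3 + 3·5^2 + 3·5 + 2 ↦ 6^(6 + 1) + 3·6^3 + 3·6^2 + 3·6 + 2|_6 = 280712 ⇒ 280711

ω^(ω + 1) + ω^3·3 + ω^2·3 + ω·3 + 2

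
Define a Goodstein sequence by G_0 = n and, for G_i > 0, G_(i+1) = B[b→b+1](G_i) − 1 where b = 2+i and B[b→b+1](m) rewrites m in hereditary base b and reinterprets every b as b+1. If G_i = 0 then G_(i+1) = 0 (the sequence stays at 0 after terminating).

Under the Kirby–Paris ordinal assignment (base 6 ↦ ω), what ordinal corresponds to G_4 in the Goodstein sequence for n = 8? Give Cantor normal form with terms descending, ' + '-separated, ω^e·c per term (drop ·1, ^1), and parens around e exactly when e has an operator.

8 —HB2→ 2^(2 + 1) —bump→ 3^(3 + 1) = 81 —(−1)→ 80
80 —HB3→ 2·3^3 + 2·3^2 + 2·3 + 2 —bump→ 2·4^4 + 2·4^2 + 2·4 + 2 = 554 —(−1)→ 553
553 —HB4→ 2·4^4 + 2·4^2 + 2·4 + 1 —bump→ 2·5^5 + 2·5^2 + 2·5 + 1 = 6311 —(−1)→ 6310
6310 —HB5→ 2·5^5 + 2·5^2 + 2·5 —bump→ 2·6^6 + 2·6^2 + 2·6 = 93396 —(−1)→ 93395
93395 —HB6→ 2·6^6 + 2·6^2 + 6 + 5 —bump→ 2·7^7 + 2·7^2 + 7 + 5 = 1647196 —(−1)→ 1647195

ω^ω·2 + ω^2·2 + ω + 5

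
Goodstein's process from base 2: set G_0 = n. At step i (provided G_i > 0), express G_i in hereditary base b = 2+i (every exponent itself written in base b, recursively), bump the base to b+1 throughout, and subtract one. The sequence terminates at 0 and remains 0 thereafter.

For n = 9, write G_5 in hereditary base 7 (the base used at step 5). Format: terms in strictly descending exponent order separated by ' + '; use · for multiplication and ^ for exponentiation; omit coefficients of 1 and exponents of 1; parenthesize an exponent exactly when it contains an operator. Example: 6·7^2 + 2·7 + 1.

3·7^7 + 3·7^3 + 3·7^2 + 3·7

G_0=9  [base 2] 2^(2 + 1) + 1  →[2↦3]→  3^(3 + 1) + 1 = 82  −1 ⇒ G_1=81
G_1=81  [base 3] 3^(3 + 1)  →[3↦4]→  4^(4 + 1) = 1024  −1 ⇒ G_2=1023
G_2=1023  [base 4] 3·4^4 + 3·4^3 + 3·4^2 + 3·4 + 3  →[4↦5]→  3·5^5 + 3·5^3 + 3·5^2 + 3·5 + 3 = 9843  −1 ⇒ G_3=9842
G_3=9842  [base 5] 3·5^5 + 3·5^3 + 3·5^2 + 3·5 + 2  →[5↦6]→  3·6^6 + 3·6^3 + 3·6^2 + 3·6 + 2 = 140744  −1 ⇒ G_4=140743
G_4=140743  [base 6] 3·6^6 + 3·6^3 + 3·6^2 + 3·6 + 1  →[6↦7]→  3·7^7 + 3·7^3 + 3·7^2 + 3·7 + 1 = 2471827  −1 ⇒ G_5=2471826
G_5=2471826  [base 7] 3·7^7 + 3·7^3 + 3·7^2 + 3·7  →[7↦8]→  3·8^8 + 3·8^3 + 3·8^2 + 3·8 = 50333400  −1 ⇒ G_6=50333399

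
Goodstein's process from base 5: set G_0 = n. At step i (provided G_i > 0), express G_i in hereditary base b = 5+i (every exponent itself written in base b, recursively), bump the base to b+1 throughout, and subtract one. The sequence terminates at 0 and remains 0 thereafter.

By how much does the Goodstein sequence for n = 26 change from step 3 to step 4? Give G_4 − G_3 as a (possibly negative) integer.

step 0: 26 = 5^2 + 1; sub 6 for 5: 6^2 + 1; = 37; G_1 = 37−1 = 36
step 1: 36 = 6^2; sub 7 for 6: 7^2; = 49; G_2 = 49−1 = 48
step 2: 48 = 6·7 + 6; sub 8 for 7: 6·8 + 6; = 54; G_3 = 54−1 = 53
step 3: 53 = 6·8 + 5; sub 9 for 8: 6·9 + 5; = 59; G_4 = 59−1 = 58

5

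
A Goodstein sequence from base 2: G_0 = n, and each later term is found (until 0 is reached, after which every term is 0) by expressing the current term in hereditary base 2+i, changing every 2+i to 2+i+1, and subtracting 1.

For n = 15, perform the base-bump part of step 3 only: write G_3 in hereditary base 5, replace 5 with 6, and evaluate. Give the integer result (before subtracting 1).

326594

(0) 15|_2 = 2^(2 + 1) + 2^2 + 2 + 1 ↦ 3^(3 + 1) + 3^3 + 3 + 1|_3 = 112 ⇒ 111
(1) 111|_3 = 3^(3 + 1) + 3^3 + 3 ↦ 4^(4 + 1) + 4^4 + 4|_4 = 1284 ⇒ 1283
(2) 1283|_4 = 4^(4 + 1) + 4^4 + 3 ↦ 5^(5 + 1) + 5^5 + 3|_5 = 18753 ⇒ 18752
(3) 18752|_5 = 5^(5 + 1) + 5^5 + 2 ↦ 6^(6 + 1) + 6^6 + 2|_6 = 326594 ⇒ 326593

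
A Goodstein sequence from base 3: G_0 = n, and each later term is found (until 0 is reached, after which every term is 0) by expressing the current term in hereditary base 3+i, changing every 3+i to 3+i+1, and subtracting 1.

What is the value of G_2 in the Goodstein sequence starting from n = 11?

25

base 3: 11 = 3^2 + 2; at 4: 4^2 + 2 = 18; next = 17
base 4: 17 = 4^2 + 1; at 5: 5^2 + 1 = 26; next = 25
base 5: 25 = 5^2; at 6: 6^2 = 36; next = 35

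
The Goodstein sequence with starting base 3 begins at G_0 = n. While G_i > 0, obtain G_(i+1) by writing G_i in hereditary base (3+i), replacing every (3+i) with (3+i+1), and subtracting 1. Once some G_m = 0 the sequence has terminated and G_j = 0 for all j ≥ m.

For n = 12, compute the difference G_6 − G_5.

G_0 = 12. HB_3(12) = 3^2 + 3. Bump = 20. G_1 = 19.
G_1 = 19. HB_4(19) = 4^2 + 3. Bump = 28. G_2 = 27.
G_2 = 27. HB_5(27) = 5^2 + 2. Bump = 38. G_3 = 37.
G_3 = 37. HB_6(37) = 6^2 + 1. Bump = 50. G_4 = 49.
G_4 = 49. HB_7(49) = 7^2. Bump = 64. G_5 = 63.
G_5 = 63. HB_8(63) = 7·8 + 7. Bump = 70. G_6 = 69.

6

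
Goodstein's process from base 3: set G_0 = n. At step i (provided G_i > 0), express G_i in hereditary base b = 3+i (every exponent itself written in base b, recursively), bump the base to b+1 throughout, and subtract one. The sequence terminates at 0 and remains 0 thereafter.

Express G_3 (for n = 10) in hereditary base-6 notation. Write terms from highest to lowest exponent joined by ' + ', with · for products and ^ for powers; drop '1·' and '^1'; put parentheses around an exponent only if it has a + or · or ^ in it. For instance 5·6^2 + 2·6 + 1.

(0) 10|_3 = 3^2 + 1 ↦ 4^2 + 1|_4 = 17 ⇒ 16
(1) 16|_4 = 4^2 ↦ 5^2|_5 = 25 ⇒ 24
(2) 24|_5 = 4·5 + 4 ↦ 4·6 + 4|_6 = 28 ⇒ 27

4·6 + 3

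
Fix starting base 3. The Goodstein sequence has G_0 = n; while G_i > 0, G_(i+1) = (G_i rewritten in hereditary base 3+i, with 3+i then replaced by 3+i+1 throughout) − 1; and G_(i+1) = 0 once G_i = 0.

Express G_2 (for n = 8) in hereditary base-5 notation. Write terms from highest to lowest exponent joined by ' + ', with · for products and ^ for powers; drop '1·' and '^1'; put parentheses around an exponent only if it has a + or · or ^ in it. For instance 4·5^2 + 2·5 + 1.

G_0=8  [base 3] 2·3 + 2  →[3↦4]→  2·4 + 2 = 10  −1 ⇒ G_1=9
G_1=9  [base 4] 2·4 + 1  →[4↦5]→  2·5 + 1 = 11  −1 ⇒ G_2=10
G_2=10  [base 5] 2·5  →[5↦6]→  2·6 = 12  −1 ⇒ G_3=11

2·5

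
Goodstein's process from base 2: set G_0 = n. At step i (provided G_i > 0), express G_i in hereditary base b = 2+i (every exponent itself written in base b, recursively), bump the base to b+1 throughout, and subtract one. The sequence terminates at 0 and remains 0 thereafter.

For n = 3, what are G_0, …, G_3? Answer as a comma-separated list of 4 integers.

3, 3, 3, 2

i=0: 3 = 2 + 1 (b=2); 2→3: 3 + 1 = 4; 4−1 = 3
i=1: 3 = 3 (b=3); 3→4: 4 = 4; 4−1 = 3
i=2: 3 = 3 (b=4); 4→5: 3 = 3; 3−1 = 2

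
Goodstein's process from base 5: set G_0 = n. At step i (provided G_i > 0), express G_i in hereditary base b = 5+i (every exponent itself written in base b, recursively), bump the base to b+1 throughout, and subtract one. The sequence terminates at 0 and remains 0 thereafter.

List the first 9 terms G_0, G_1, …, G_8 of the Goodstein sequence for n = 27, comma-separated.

27, 37, 49, 63, 69, 75, 81, 87, 93

[0] 27 ≡ 5^2 + 2 (base 5). Lift 6: 38. −1: 37.
[1] 37 ≡ 6^2 + 1 (base 6). Lift 7: 50. −1: 49.
[2] 49 ≡ 7^2 (base 7). Lift 8: 64. −1: 63.
[3] 63 ≡ 7·8 + 7 (base 8). Lift 9: 70. −1: 69.
[4] 69 ≡ 7·9 + 6 (base 9). Lift 10: 76. −1: 75.
[5] 75 ≡ 7·10 + 5 (base 10). Lift 11: 82. −1: 81.
[6] 81 ≡ 7·11 + 4 (base 11). Lift 12: 88. −1: 87.
[7] 87 ≡ 7·12 + 3 (base 12). Lift 13: 94. −1: 93.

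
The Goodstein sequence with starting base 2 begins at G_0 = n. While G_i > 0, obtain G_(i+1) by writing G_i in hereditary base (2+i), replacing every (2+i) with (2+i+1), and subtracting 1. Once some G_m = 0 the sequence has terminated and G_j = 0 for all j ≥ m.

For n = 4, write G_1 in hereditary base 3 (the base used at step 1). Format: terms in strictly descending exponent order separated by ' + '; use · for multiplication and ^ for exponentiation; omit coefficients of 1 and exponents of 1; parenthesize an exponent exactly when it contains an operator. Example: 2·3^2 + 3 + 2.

2·3^2 + 2·3 + 2

base 2: 4 = 2^2; at 3: 3^3 = 27; next = 26
base 3: 26 = 2·3^2 + 2·3 + 2; at 4: 2·4^2 + 2·4 + 2 = 42; next = 41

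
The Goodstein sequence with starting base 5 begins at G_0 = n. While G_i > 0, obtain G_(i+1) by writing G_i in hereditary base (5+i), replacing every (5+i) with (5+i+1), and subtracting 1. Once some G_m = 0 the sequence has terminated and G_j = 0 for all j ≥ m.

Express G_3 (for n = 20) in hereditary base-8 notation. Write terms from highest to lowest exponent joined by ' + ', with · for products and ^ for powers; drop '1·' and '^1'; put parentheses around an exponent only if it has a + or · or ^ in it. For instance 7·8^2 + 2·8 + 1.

3·8 + 3

20 —HB5→ 4·5 —bump→ 4·6 = 24 —(−1)→ 23
23 —HB6→ 3·6 + 5 —bump→ 3·7 + 5 = 26 —(−1)→ 25
25 —HB7→ 3·7 + 4 —bump→ 3·8 + 4 = 28 —(−1)→ 27
27 —HB8→ 3·8 + 3 —bump→ 3·9 + 3 = 30 —(−1)→ 29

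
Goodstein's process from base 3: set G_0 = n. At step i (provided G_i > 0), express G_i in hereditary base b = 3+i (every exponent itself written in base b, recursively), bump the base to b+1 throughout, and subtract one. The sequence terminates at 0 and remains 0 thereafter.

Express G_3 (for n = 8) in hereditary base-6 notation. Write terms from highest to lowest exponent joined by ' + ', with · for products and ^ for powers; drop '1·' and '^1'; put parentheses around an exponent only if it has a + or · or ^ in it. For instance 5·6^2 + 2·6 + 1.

i=0: 8 = 2·3 + 2 (b=3); 3→4: 2·4 + 2 = 10; 10−1 = 9
i=1: 9 = 2·4 + 1 (b=4); 4→5: 2·5 + 1 = 11; 11−1 = 10
i=2: 10 = 2·5 (b=5); 5→6: 2·6 = 12; 12−1 = 11
i=3: 11 = 6 + 5 (b=6); 6→7: 7 + 5 = 12; 12−1 = 11

6 + 5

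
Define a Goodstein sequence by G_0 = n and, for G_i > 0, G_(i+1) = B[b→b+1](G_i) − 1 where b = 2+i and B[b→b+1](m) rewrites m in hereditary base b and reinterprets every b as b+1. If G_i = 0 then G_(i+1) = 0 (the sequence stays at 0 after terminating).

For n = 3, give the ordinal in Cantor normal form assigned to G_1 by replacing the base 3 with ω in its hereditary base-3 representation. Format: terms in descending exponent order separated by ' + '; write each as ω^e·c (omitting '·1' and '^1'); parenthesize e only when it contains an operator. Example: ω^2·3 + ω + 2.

base 2: 3 = 2 + 1; at 3: 3 + 1 = 4; next = 3
base 3: 3 = 3; at 4: 4 = 4; next = 3

ω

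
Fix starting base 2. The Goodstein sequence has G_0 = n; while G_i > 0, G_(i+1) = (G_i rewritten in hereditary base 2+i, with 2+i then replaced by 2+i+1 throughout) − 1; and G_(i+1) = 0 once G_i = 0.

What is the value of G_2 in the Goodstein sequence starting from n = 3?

3

i=0: 3 = 2 + 1 (b=2); 2→3: 3 + 1 = 4; 4−1 = 3
i=1: 3 = 3 (b=3); 3→4: 4 = 4; 4−1 = 3
i=2: 3 = 3 (b=4); 4→5: 3 = 3; 3−1 = 2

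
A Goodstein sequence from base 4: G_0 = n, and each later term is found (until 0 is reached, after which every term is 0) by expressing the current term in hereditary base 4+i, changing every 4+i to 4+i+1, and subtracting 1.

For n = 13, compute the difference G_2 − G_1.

2

step 0: 13 = 3·4 + 1; sub 5 for 4: 3·5 + 1; = 16; G_1 = 16−1 = 15
step 1: 15 = 3·5; sub 6 for 5: 3·6; = 18; G_2 = 18−1 = 17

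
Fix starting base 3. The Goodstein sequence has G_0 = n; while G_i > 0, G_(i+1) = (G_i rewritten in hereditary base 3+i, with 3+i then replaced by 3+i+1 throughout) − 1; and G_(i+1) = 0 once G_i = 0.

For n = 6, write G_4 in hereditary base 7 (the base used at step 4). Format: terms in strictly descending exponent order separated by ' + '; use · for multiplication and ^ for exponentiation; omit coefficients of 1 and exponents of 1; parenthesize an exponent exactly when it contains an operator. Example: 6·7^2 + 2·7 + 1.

7

G_0=6  [base 3] 2·3  →[3↦4]→  2·4 = 8  −1 ⇒ G_1=7
G_1=7  [base 4] 4 + 3  →[4↦5]→  5 + 3 = 8  −1 ⇒ G_2=7
G_2=7  [base 5] 5 + 2  →[5↦6]→  6 + 2 = 8  −1 ⇒ G_3=7
G_3=7  [base 6] 6 + 1  →[6↦7]→  7 + 1 = 8  −1 ⇒ G_4=7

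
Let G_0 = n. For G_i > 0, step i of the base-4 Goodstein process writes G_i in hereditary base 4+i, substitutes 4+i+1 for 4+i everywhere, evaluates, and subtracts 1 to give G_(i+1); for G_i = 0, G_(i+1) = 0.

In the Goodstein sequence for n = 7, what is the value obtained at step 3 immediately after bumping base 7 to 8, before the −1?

8

step 0: 7 = 4 + 3; sub 5 for 4: 5 + 3; = 8; G_1 = 8−1 = 7
step 1: 7 = 5 + 2; sub 6 for 5: 6 + 2; = 8; G_2 = 8−1 = 7
step 2: 7 = 6 + 1; sub 7 for 6: 7 + 1; = 8; G_3 = 8−1 = 7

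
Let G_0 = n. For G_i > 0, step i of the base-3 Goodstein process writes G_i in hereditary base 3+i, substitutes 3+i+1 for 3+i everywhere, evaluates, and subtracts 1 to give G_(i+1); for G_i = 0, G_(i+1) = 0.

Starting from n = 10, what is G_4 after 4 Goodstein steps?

30

base 3: 10 = 3^2 + 1; at 4: 4^2 + 1 = 17; next = 16
base 4: 16 = 4^2; at 5: 5^2 = 25; next = 24
base 5: 24 = 4·5 + 4; at 6: 4·6 + 4 = 28; next = 27
base 6: 27 = 4·6 + 3; at 7: 4·7 + 3 = 31; next = 30
base 7: 30 = 4·7 + 2; at 8: 4·8 + 2 = 34; next = 33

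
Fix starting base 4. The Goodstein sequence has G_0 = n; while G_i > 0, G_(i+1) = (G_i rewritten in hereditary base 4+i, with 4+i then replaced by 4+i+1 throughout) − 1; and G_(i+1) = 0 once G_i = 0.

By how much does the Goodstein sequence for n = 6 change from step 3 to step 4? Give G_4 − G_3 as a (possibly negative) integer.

-1

6 —HB4→ 4 + 2 —bump→ 5 + 2 = 7 —(−1)→ 6
6 —HB5→ 5 + 1 —bump→ 6 + 1 = 7 —(−1)→ 6
6 —HB6→ 6 —bump→ 7 = 7 —(−1)→ 6
6 —HB7→ 6 —bump→ 6 = 6 —(−1)→ 5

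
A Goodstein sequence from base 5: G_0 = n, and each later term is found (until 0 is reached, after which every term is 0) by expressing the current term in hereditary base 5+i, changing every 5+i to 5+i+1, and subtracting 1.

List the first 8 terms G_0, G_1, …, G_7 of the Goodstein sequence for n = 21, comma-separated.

step 0: 21 = 4·5 + 1; sub 6 for 5: 4·6 + 1; = 25; G_1 = 25−1 = 24
step 1: 24 = 4·6; sub 7 for 6: 4·7; = 28; G_2 = 28−1 = 27
step 2: 27 = 3·7 + 6; sub 8 for 7: 3·8 + 6; = 30; G_3 = 30−1 = 29
step 3: 29 = 3·8 + 5; sub 9 for 8: 3·9 + 5; = 32; G_4 = 32−1 = 31
step 4: 31 = 3·9 + 4; sub 10 for 9: 3·10 + 4; = 34; G_5 = 34−1 = 33
step 5: 33 = 3·10 + 3; sub 11 for 10: 3·11 + 3; = 36; G_6 = 36−1 = 35
step 6: 35 = 3·11 + 2; sub 12 for 11: 3·12 + 2; = 38; G_7 = 38−1 = 37

21, 24, 27, 29, 31, 33, 35, 37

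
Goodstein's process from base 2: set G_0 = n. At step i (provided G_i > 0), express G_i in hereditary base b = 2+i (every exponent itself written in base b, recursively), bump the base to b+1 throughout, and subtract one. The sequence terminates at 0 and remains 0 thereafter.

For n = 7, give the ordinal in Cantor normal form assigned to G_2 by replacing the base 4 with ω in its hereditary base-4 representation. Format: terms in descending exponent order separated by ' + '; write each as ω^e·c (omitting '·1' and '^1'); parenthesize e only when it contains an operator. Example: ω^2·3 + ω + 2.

ω^ω + 3

G_0=7  [base 2] 2^2 + 2 + 1  →[2↦3]→  3^3 + 3 + 1 = 31  −1 ⇒ G_1=30
G_1=30  [base 3] 3^3 + 3  →[3↦4]→  4^4 + 4 = 260  −1 ⇒ G_2=259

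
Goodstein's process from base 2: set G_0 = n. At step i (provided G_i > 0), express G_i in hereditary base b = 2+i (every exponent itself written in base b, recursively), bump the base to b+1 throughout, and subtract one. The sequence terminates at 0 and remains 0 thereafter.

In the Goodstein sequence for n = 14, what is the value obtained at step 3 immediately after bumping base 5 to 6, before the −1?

326592

i=0: 14 = 2^(2 + 1) + 2^2 + 2 (b=2); 2→3: 3^(3 + 1) + 3^3 + 3 = 111; 111−1 = 110
i=1: 110 = 3^(3 + 1) + 3^3 + 2 (b=3); 3→4: 4^(4 + 1) + 4^4 + 2 = 1282; 1282−1 = 1281
i=2: 1281 = 4^(4 + 1) + 4^4 + 1 (b=4); 4→5: 5^(5 + 1) + 5^5 + 1 = 18751; 18751−1 = 18750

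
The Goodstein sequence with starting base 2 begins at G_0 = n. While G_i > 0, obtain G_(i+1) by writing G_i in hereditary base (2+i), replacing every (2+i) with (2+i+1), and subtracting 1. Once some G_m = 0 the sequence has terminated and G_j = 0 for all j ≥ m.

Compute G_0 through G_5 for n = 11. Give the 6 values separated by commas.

G_0 = 11. HB_2(11) = 2^(2 + 1) + 2 + 1. Bump = 85. G_1 = 84.
G_1 = 84. HB_3(84) = 3^(3 + 1) + 3. Bump = 1028. G_2 = 1027.
G_2 = 1027. HB_4(1027) = 4^(4 + 1) + 3. Bump = 15628. G_3 = 15627.
G_3 = 15627. HB_5(15627) = 5^(5 + 1) + 2. Bump = 279938. G_4 = 279937.
G_4 = 279937. HB_6(279937) = 6^(6 + 1) + 1. Bump = 5764802. G_5 = 5764801.

11, 84, 1027, 15627, 279937, 5764801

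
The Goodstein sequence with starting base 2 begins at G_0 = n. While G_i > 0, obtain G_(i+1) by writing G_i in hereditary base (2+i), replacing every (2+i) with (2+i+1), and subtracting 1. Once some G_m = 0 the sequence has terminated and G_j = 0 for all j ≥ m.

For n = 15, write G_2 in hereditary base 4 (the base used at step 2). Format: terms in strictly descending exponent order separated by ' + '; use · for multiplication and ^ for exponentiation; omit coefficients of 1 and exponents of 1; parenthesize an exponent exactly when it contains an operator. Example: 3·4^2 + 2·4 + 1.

4^(4 + 1) + 4^4 + 3

i=0: 15 = 2^(2 + 1) + 2^2 + 2 + 1 (b=2); 2→3: 3^(3 + 1) + 3^3 + 3 + 1 = 112; 112−1 = 111
i=1: 111 = 3^(3 + 1) + 3^3 + 3 (b=3); 3→4: 4^(4 + 1) + 4^4 + 4 = 1284; 1284−1 = 1283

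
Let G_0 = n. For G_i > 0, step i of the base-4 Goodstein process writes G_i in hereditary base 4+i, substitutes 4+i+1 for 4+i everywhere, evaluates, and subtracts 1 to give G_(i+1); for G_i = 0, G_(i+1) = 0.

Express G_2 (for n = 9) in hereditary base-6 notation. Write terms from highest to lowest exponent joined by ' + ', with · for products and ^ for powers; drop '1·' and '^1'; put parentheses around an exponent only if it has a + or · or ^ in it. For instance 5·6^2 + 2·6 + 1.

6 + 5

base 4: 9 = 2·4 + 1; at 5: 2·5 + 1 = 11; next = 10
base 5: 10 = 2·5; at 6: 2·6 = 12; next = 11
base 6: 11 = 6 + 5; at 7: 7 + 5 = 12; next = 11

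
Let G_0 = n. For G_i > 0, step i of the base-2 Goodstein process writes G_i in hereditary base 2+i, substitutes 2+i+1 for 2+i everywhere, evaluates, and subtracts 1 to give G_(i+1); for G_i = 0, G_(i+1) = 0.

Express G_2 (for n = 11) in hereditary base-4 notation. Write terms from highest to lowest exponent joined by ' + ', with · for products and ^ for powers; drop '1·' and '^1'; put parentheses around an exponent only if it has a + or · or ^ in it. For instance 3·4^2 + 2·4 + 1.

step 0: 11 = 2^(2 + 1) + 2 + 1; sub 3 for 2: 3^(3 + 1) + 3 + 1; = 85; G_1 = 85−1 = 84
step 1: 84 = 3^(3 + 1) + 3; sub 4 for 3: 4^(4 + 1) + 4; = 1028; G_2 = 1028−1 = 1027
step 2: 1027 = 4^(4 + 1) + 3; sub 5 for 4: 5^(5 + 1) + 3; = 15628; G_3 = 15628−1 = 15627

4^(4 + 1) + 3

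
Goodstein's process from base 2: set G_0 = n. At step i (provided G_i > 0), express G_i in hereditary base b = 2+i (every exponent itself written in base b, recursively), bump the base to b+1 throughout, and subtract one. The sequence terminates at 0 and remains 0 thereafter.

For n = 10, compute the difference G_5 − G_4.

3935819

G_0 = 10. HB_2(10) = 2^(2 + 1) + 2. Bump = 84. G_1 = 83.
G_1 = 83. HB_3(83) = 3^(3 + 1) + 2. Bump = 1026. G_2 = 1025.
G_2 = 1025. HB_4(1025) = 4^(4 + 1) + 1. Bump = 15626. G_3 = 15625.
G_3 = 15625. HB_5(15625) = 5^(5 + 1). Bump = 279936. G_4 = 279935.
G_4 = 279935. HB_6(279935) = 5·6^6 + 5·6^5 + 5·6^4 + 5·6^3 + 5·6^2 + 5·6 + 5. Bump = 4215755. G_5 = 4215754.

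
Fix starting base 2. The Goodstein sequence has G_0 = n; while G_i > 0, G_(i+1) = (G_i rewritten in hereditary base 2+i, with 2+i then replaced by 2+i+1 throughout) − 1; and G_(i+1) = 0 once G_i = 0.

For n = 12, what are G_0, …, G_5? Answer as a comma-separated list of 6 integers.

12, 107, 1065, 15685, 280019, 5764910

12 —HB2→ 2^(2 + 1) + 2^2 —bump→ 3^(3 + 1) + 3^3 = 108 —(−1)→ 107
107 —HB3→ 3^(3 + 1) + 2·3^2 + 2·3 + 2 —bump→ 4^(4 + 1) + 2·4^2 + 2·4 + 2 = 1066 —(−1)→ 1065
1065 —HB4→ 4^(4 + 1) + 2·4^2 + 2·4 + 1 —bump→ 5^(5 + 1) + 2·5^2 + 2·5 + 1 = 15686 —(−1)→ 15685
15685 —HB5→ 5^(5 + 1) + 2·5^2 + 2·5 —bump→ 6^(6 + 1) + 2·6^2 + 2·6 = 280020 —(−1)→ 280019
280019 —HB6→ 6^(6 + 1) + 2·6^2 + 6 + 5 —bump→ 7^(7 + 1) + 2·7^2 + 7 + 5 = 5764911 —(−1)→ 5764910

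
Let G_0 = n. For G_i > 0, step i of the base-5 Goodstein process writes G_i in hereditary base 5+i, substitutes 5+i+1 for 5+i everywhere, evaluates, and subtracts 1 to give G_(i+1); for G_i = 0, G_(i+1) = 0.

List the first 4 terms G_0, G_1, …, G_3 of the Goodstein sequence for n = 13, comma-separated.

step 0: 13 = 2·5 + 3; sub 6 for 5: 2·6 + 3; = 15; G_1 = 15−1 = 14
step 1: 14 = 2·6 + 2; sub 7 for 6: 2·7 + 2; = 16; G_2 = 16−1 = 15
step 2: 15 = 2·7 + 1; sub 8 for 7: 2·8 + 1; = 17; G_3 = 17−1 = 16

13, 14, 15, 16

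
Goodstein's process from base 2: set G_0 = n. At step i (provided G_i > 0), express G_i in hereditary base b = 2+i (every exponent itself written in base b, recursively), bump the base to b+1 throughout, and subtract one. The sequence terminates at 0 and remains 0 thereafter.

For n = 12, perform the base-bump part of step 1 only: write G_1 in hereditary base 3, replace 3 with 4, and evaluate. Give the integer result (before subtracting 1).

base 2: 12 = 2^(2 + 1) + 2^2; at 3: 3^(3 + 1) + 3^3 = 108; next = 107
base 3: 107 = 3^(3 + 1) + 2·3^2 + 2·3 + 2; at 4: 4^(4 + 1) + 2·4^2 + 2·4 + 2 = 1066; next = 1065

1066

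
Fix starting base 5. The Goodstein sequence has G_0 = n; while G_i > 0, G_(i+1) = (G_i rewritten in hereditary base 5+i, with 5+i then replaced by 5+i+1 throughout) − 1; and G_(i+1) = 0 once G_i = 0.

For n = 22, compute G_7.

39

(0) 22|_5 = 4·5 + 2 ↦ 4·6 + 2|_6 = 26 ⇒ 25
(1) 25|_6 = 4·6 + 1 ↦ 4·7 + 1|_7 = 29 ⇒ 28
(2) 28|_7 = 4·7 ↦ 4·8|_8 = 32 ⇒ 31
(3) 31|_8 = 3·8 + 7 ↦ 3·9 + 7|_9 = 34 ⇒ 33
(4) 33|_9 = 3·9 + 6 ↦ 3·10 + 6|_10 = 36 ⇒ 35
(5) 35|_10 = 3·10 + 5 ↦ 3·11 + 5|_11 = 38 ⇒ 37
(6) 37|_11 = 3·11 + 4 ↦ 3·12 + 4|_12 = 40 ⇒ 39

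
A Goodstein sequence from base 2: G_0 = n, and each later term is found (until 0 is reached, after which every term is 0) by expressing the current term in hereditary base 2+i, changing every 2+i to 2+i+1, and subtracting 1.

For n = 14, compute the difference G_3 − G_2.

[0] 14 ≡ 2^(2 + 1) + 2^2 + 2 (base 2). Lift 3: 111. −1: 110.
[1] 110 ≡ 3^(3 + 1) + 3^3 + 2 (base 3). Lift 4: 1282. −1: 1281.
[2] 1281 ≡ 4^(4 + 1) + 4^4 + 1 (base 4). Lift 5: 18751. −1: 18750.

17469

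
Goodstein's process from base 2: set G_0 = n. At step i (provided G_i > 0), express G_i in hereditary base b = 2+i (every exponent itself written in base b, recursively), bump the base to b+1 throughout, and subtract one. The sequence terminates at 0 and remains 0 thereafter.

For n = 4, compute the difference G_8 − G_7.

38

G_0 = 4. HB_2(4) = 2^2. Bump = 27. G_1 = 26.
G_1 = 26. HB_3(26) = 2·3^2 + 2·3 + 2. Bump = 42. G_2 = 41.
G_2 = 41. HB_4(41) = 2·4^2 + 2·4 + 1. Bump = 61. G_3 = 60.
G_3 = 60. HB_5(60) = 2·5^2 + 2·5. Bump = 84. G_4 = 83.
G_4 = 83. HB_6(83) = 2·6^2 + 6 + 5. Bump = 110. G_5 = 109.
G_5 = 109. HB_7(109) = 2·7^2 + 7 + 4. Bump = 140. G_6 = 139.
G_6 = 139. HB_8(139) = 2·8^2 + 8 + 3. Bump = 174. G_7 = 173.
G_7 = 173. HB_9(173) = 2·9^2 + 9 + 2. Bump = 212. G_8 = 211.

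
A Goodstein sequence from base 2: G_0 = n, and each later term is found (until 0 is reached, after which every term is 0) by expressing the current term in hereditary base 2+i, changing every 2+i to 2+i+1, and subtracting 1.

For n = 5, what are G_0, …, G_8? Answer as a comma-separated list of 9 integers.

5, 27, 255, 467, 775, 1197, 1751, 2454, 3325

5 —HB2→ 2^2 + 1 —bump→ 3^3 + 1 = 28 —(−1)→ 27
27 —HB3→ 3^3 —bump→ 4^4 = 256 —(−1)→ 255
255 —HB4→ 3·4^3 + 3·4^2 + 3·4 + 3 —bump→ 3·5^3 + 3·5^2 + 3·5 + 3 = 468 —(−1)→ 467
467 —HB5→ 3·5^3 + 3·5^2 + 3·5 + 2 —bump→ 3·6^3 + 3·6^2 + 3·6 + 2 = 776 —(−1)→ 775
775 —HB6→ 3·6^3 + 3·6^2 + 3·6 + 1 —bump→ 3·7^3 + 3·7^2 + 3·7 + 1 = 1198 —(−1)→ 1197
1197 —HB7→ 3·7^3 + 3·7^2 + 3·7 —bump→ 3·8^3 + 3·8^2 + 3·8 = 1752 —(−1)→ 1751
1751 —HB8→ 3·8^3 + 3·8^2 + 2·8 + 7 —bump→ 3·9^3 + 3·9^2 + 2·9 + 7 = 2455 —(−1)→ 2454
2454 —HB9→ 3·9^3 + 3·9^2 + 2·9 + 6 —bump→ 3·10^3 + 3·10^2 + 2·10 + 6 = 3326 —(−1)→ 3325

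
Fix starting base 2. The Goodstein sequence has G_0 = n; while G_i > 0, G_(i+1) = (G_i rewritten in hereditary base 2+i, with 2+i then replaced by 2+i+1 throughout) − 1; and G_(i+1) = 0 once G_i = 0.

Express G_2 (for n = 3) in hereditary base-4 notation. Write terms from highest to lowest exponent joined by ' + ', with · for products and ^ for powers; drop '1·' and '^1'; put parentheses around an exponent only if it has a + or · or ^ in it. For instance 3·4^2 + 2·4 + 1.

3

i=0: 3 = 2 + 1 (b=2); 2→3: 3 + 1 = 4; 4−1 = 3
i=1: 3 = 3 (b=3); 3→4: 4 = 4; 4−1 = 3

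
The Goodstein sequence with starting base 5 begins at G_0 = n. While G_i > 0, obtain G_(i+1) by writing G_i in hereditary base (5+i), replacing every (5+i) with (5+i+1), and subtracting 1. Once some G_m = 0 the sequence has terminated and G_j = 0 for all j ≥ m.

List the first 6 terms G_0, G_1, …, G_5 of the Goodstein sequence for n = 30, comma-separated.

30, 41, 53, 67, 83, 101

30 —HB5→ 5^2 + 5 —bump→ 6^2 + 6 = 42 —(−1)→ 41
41 —HB6→ 6^2 + 5 —bump→ 7^2 + 5 = 54 —(−1)→ 53
53 —HB7→ 7^2 + 4 —bump→ 8^2 + 4 = 68 —(−1)→ 67
67 —HB8→ 8^2 + 3 —bump→ 9^2 + 3 = 84 —(−1)→ 83
83 —HB9→ 9^2 + 2 —bump→ 10^2 + 2 = 102 —(−1)→ 101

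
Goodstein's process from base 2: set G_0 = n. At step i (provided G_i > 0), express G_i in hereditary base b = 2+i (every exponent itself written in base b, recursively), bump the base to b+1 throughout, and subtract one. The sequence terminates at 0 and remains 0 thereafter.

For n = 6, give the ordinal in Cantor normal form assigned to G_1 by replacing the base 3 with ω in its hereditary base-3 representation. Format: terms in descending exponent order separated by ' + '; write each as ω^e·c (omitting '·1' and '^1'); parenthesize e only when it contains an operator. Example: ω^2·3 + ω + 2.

ω^ω + 2

step 0: 6 = 2^2 + 2; sub 3 for 2: 3^3 + 3; = 30; G_1 = 30−1 = 29
step 1: 29 = 3^3 + 2; sub 4 for 3: 4^4 + 2; = 258; G_2 = 258−1 = 257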